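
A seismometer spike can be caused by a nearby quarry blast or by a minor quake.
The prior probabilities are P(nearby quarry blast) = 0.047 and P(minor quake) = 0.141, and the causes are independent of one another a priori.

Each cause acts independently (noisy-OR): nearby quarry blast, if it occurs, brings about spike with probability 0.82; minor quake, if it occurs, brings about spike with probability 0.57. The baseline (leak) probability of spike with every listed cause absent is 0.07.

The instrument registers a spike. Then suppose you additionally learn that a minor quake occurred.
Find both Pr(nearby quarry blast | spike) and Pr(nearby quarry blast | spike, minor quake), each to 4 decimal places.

Under noisy-OR, P(spike | causes) = 1 − (1−0.07)·∏(1−qᵢ) over the active causes.
Enumerate the 4 (nearby quarry blast, minor quake) configurations and weight by the priors:
  P(spike) = 0.07×0.953×0.859 + 0.6001×0.953×0.141 + 0.8326×0.047×0.859 + 0.928018×0.047×0.141
        = 0.057304 + 0.080637 + 0.033615 + 0.006150 = 0.177706
Configurations with nearby quarry blast contribute 0.039765, so
  P(nearby quarry blast | spike) = 0.039765 / 0.177706 ≈ 0.2238

Now also conditioning on minor quake=true:
Weight on nearby quarry blast=true, given the evidence: 0.928018·0.047 = 0.043617
Normalizer over all consistent configurations: 0.6001·0.953 + 0.928018·0.047 = 0.615512
Posterior = 0.043617 / 0.615512 ≈ 0.0709

Pr(nearby quarry blast | spike) ≈ 0.2238; Pr(nearby quarry blast | spike, minor quake) ≈ 0.0709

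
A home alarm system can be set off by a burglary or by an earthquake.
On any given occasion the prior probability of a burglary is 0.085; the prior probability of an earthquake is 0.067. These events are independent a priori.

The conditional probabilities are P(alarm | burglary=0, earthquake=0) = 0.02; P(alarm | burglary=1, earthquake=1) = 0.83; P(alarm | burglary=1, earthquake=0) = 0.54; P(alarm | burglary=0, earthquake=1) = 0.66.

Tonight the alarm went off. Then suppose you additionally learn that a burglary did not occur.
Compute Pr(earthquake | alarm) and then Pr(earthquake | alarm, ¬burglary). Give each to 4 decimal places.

Numerator (weight on configurations with earthquake): 0.040461 + 0.004727 = 0.045188
The normalizing constant is 0.02*0.915*0.933 + 0.66*0.915*0.067 + 0.54*0.085*0.933 + 0.83*0.085*0.067 = 0.105087
P(earthquake | alarm) = 0.045188/0.105087 ≈ 0.4300

With the extra evidence:
Sum P(alarm|·) weighted by the priors over both values of earthquake:
  P(alarm | ¬burglary) = 0.02·0.933 + 0.66·0.067
        = 0.018660 + 0.044220 = 0.062880
The terms with earthquake present sum to 0.044220, so
  P(earthquake | alarm, ¬burglary) = 0.044220 / 0.062880 ≈ 0.7032

Pr(earthquake | alarm) ≈ 0.4300; Pr(earthquake | alarm, ¬burglary) ≈ 0.7032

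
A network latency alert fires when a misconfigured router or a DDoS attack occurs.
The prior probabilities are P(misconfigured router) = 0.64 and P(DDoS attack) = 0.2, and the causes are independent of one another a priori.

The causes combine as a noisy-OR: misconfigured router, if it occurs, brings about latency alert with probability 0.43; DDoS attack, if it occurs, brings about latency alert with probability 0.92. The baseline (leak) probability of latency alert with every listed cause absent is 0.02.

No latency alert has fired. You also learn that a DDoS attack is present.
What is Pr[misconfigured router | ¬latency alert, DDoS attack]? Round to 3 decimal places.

Pr[misconfigured router | ¬latency alert, DDoS attack] ≈ 0.503

Under noisy-OR, P(latency alert | causes) = 1 − (1−0.02)·∏(1−qᵢ) over the active causes.
P(¬latency alert | DDoS attack) = 0.0784·0.36 + 0.044688·0.64 = 0.028224 + 0.028600 = 0.056824
The misconfigured router-present share is 0.044688·0.64 = 0.028600.
P(misconfigured router | ¬latency alert, DDoS attack) = 0.028600 / 0.056824 ≈ 0.503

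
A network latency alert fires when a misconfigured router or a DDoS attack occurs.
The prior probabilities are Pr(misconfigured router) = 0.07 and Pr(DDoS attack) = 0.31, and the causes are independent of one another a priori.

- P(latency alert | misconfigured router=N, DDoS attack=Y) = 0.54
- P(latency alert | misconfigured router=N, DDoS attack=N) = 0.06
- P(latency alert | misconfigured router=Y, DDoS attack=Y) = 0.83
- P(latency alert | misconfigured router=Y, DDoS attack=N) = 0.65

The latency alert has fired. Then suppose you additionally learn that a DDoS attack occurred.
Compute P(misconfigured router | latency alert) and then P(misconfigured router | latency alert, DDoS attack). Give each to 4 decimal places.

Numerator (weight on configurations with misconfigured router): 0.031395 + 0.018011 = 0.049406
The normalizing constant is 0.06×0.93×0.69 + 0.54×0.93×0.31 + 0.65×0.07×0.69 + 0.83×0.07×0.31 = 0.243590
P(misconfigured router | latency alert) = 0.049406/0.243590 ≈ 0.2028

With the extra evidence:
Weight on misconfigured router=true, given the evidence: 0.83*0.07 = 0.058100
Normalizer over all consistent configurations: 0.54*0.93 + 0.83*0.07 = 0.560300
Posterior = 0.058100 / 0.560300 ≈ 0.1037

P(misconfigured router | latency alert) ≈ 0.2028; P(misconfigured router | latency alert, DDoS attack) ≈ 0.1037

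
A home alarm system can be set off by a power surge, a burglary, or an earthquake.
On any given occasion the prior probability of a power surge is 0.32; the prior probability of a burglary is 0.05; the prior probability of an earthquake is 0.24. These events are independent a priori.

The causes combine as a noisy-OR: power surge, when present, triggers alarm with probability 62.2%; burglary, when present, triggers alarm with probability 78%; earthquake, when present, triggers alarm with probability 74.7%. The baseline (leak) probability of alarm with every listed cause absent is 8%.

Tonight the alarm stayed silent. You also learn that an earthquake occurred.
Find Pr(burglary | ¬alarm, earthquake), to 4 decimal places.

Under noisy-OR, P(alarm | causes) = 1 − (1−0.08)·∏(1−qᵢ) over the active causes.
By total probability over the 4 (power surge, burglary) configurations:
  P(¬alarm | earthquake) = 0.23276·0.68·0.95 + 0.051207·0.68·0.05 + 0.087983·0.32·0.95 + 0.019356·0.32·0.05
        = 0.150363 + 0.001741 + 0.026747 + 0.000310 = 0.179161
Configurations with burglary contribute 0.002051, so
  P(burglary | ¬alarm, earthquake) = 0.002051 / 0.179161 ≈ 0.0114

Pr(burglary | ¬alarm, earthquake) ≈ 0.0114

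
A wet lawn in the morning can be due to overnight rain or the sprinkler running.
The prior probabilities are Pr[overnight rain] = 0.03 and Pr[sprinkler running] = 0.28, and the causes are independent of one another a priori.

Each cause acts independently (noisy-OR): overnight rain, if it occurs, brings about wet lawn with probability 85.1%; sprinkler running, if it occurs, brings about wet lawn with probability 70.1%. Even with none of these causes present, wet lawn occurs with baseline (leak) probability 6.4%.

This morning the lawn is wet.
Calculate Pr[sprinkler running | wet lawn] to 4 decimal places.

Under noisy-OR, P(wet lawn | causes) = 1 − (1−0.064)·∏(1−qᵢ) over the active causes.
Sum P(wet lawn|·) weighted by the priors over the 4 (overnight rain, sprinkler running) configurations:
  P(wet lawn) = 0.064*0.97*0.72 + 0.720136*0.97*0.28 + 0.860536*0.03*0.72 + 0.9583*0.03*0.28
        = 0.044698 + 0.195589 + 0.018588 + 0.008050 = 0.266925
Keeping only the sprinkler running-present terms gives 0.203639, so
  P(sprinkler running | wet lawn) = 0.203639 / 0.266925 ≈ 0.7629

Pr[sprinkler running | wet lawn] ≈ 0.7629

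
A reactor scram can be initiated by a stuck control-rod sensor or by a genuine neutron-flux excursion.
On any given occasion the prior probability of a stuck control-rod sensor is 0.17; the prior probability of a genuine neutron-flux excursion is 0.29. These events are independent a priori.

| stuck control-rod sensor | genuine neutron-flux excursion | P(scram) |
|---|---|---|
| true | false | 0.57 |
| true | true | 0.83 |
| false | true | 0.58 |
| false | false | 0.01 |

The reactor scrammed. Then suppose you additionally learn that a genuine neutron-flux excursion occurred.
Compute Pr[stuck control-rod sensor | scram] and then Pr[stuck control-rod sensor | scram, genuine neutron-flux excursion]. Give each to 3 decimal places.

P(scram) = 0.01×0.83×0.71 + 0.58×0.83×0.29 + 0.57×0.17×0.71 + 0.83×0.17×0.29 = 0.005893 + 0.139606 + 0.068799 + 0.040919 = 0.255217
The stuck control-rod sensor-present share is 0.068799 + 0.040919 = 0.109718.
P(stuck control-rod sensor | scram) = 0.109718 / 0.255217 ≈ 0.430

With the extra evidence:
Weight on stuck control-rod sensor=true, given the evidence: 0.83*0.17 = 0.141100
Normalizer over all consistent configurations: 0.58*0.83 + 0.83*0.17 = 0.622500
Posterior = 0.141100 / 0.622500 ≈ 0.227
Conditioning on genuine neutron-flux excursion lowers the posterior on stuck control-rod sensor: the classic explaining-away effect in a common-effect structure.

Pr[stuck control-rod sensor | scram] ≈ 0.430; Pr[stuck control-rod sensor | scram, genuine neutron-flux excursion] ≈ 0.227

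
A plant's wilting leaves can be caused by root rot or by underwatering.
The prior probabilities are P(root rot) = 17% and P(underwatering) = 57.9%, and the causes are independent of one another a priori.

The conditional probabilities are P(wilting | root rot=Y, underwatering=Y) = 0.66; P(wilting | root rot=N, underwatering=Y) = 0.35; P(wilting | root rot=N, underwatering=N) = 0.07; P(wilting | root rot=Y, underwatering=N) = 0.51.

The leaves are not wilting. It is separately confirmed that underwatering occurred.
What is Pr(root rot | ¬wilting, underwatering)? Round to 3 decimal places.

P(¬wilting | underwatering) = 0.65*0.83 + 0.34*0.17 = 0.539500 + 0.057800 = 0.597300
Of this, 0.057800 comes from 0.34*0.17 (the root rot=true cases).
P(root rot | ¬wilting, underwatering) = 0.057800 / 0.597300 ≈ 0.097

Pr(root rot | ¬wilting, underwatering) ≈ 0.097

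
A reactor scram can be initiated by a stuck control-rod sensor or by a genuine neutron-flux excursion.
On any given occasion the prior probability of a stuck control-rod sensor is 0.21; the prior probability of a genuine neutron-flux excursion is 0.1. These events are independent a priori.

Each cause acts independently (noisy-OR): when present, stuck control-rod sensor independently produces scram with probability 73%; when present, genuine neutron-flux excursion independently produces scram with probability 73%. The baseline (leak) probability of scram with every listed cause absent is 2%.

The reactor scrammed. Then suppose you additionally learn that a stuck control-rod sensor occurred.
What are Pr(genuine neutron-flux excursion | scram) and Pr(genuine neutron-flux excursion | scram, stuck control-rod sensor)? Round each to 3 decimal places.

Pr(genuine neutron-flux excursion | scram) ≈ 0.336; Pr(genuine neutron-flux excursion | scram, stuck control-rod sensor) ≈ 0.123

Under noisy-OR, P(scram | causes) = 1 − (1−0.02)·∏(1−qᵢ) over the active causes.
Enumerate the 4 (stuck control-rod sensor, genuine neutron-flux excursion) configurations and weight by the priors:
  P(scram) = 0.02*0.79*0.9 + 0.7354*0.79*0.1 + 0.7354*0.21*0.9 + 0.928558*0.21*0.1
        = 0.014220 + 0.058097 + 0.138991 + 0.019500 = 0.230808
Keeping only the genuine neutron-flux excursion-present terms gives 0.077597, so
  P(genuine neutron-flux excursion | scram) = 0.077597 / 0.230808 ≈ 0.336

With the extra evidence:
P(scram | stuck control-rod sensor) = 0.7354×0.9 + 0.928558×0.1 = 0.661860 + 0.092856 = 0.754716
Of this, 0.092856 comes from 0.928558×0.1 (the genuine neutron-flux excursion=true cases).
Hence the posterior is 0.092856/0.754716 ≈ 0.123.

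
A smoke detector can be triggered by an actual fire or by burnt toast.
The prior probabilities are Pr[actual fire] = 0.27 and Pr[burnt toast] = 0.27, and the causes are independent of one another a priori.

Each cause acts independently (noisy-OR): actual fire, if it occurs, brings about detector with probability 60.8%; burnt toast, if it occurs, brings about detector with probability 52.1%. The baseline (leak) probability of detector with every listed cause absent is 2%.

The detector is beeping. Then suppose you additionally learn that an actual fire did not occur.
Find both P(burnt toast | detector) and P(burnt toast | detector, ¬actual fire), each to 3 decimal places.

P(burnt toast | detector) ≈ 0.554; P(burnt toast | detector, ¬actual fire) ≈ 0.908

Under noisy-OR, P(detector | causes) = 1 − (1−0.02)·∏(1−qᵢ) over the active causes.
Numerator (weight on configurations with burnt toast): 0.104577 + 0.059485 = 0.164062
The normalizing constant is 0.02*0.73*0.73 + 0.53058*0.73*0.27 + 0.61584*0.27*0.73 + 0.815987*0.27*0.27 = 0.296102
P(burnt toast | detector) = 0.164062/0.296102 ≈ 0.554

Now also conditioning on actual fire≠true:
Numerator (weight on configurations with burnt toast): 0.53058×0.27 = 0.143257
The normalizing constant is 0.02×0.73 + 0.53058×0.27 = 0.157857
P(burnt toast | detector, ¬actual fire) = 0.143257/0.157857 ≈ 0.908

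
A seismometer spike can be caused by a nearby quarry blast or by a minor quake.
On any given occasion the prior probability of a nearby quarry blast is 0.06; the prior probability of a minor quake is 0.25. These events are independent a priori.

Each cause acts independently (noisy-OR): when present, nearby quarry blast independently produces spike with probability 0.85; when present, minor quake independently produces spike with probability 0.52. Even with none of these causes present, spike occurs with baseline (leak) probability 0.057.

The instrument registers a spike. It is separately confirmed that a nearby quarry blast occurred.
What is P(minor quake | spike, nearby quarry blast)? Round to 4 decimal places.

Under noisy-OR, P(spike | causes) = 1 − (1−0.057)·∏(1−qᵢ) over the active causes.
P(spike | nearby quarry blast) = 0.85855·0.75 + 0.932104·0.25 = 0.643912 + 0.233026 = 0.876938
Of this, 0.233026 comes from 0.932104·0.25 (the minor quake=true cases).
So P(minor quake | spike, nearby quarry blast) = 0.233026/0.876938 ≈ 0.2657.

P(minor quake | spike, nearby quarry blast) ≈ 0.2657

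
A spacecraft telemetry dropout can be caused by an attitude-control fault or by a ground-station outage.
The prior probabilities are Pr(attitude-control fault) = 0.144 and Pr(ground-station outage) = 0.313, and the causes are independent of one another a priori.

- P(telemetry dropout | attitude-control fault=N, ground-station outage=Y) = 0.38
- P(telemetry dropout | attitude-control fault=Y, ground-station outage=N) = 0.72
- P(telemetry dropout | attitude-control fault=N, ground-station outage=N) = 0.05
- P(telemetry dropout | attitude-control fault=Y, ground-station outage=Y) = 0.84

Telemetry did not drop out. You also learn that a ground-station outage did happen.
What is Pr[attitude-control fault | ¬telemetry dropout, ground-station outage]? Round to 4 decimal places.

By total probability over both values of attitude-control fault:
  P(¬telemetry dropout | ground-station outage) = 0.62·0.856 + 0.16·0.144
        = 0.530720 + 0.023040 = 0.553760
Configurations with attitude-control fault contribute 0.023040, so
  P(attitude-control fault | ¬telemetry dropout, ground-station outage) = 0.023040 / 0.553760 ≈ 0.0416

Pr[attitude-control fault | ¬telemetry dropout, ground-station outage] ≈ 0.0416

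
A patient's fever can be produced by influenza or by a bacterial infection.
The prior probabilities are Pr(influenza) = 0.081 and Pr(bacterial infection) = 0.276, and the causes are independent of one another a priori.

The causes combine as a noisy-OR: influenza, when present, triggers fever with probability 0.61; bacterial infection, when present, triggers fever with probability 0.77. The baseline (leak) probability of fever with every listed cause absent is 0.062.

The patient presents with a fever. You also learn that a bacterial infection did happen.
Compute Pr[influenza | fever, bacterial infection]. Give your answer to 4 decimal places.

Pr[influenza | fever, bacterial infection] ≈ 0.0933

Under noisy-OR, P(fever | causes) = 1 − (1−0.062)·∏(1−qᵢ) over the active causes.
Numerator (weight on configurations with influenza): 0.915861*0.081 = 0.074185
The normalizing constant is 0.78426*0.919 + 0.915861*0.081 = 0.794920
Posterior = 0.074185 / 0.794920 ≈ 0.0933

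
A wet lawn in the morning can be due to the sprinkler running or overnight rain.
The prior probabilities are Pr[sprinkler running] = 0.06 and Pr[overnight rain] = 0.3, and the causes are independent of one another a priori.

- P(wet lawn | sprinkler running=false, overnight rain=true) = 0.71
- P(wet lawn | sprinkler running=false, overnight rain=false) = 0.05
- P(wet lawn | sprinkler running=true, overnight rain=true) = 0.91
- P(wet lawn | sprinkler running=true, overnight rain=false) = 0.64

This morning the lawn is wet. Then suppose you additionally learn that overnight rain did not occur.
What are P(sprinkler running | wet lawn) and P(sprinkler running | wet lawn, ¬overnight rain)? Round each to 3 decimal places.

P(sprinkler running | wet lawn) ≈ 0.157; P(sprinkler running | wet lawn, ¬overnight rain) ≈ 0.450

P(wet lawn) = 0.05*0.94*0.7 + 0.71*0.94*0.3 + 0.64*0.06*0.7 + 0.91*0.06*0.3 = 0.032900 + 0.200220 + 0.026880 + 0.016380 = 0.276380
The sprinkler running-present share is 0.026880 + 0.016380 = 0.043260.
So P(sprinkler running | wet lawn) = 0.043260/0.276380 ≈ 0.157.

Now also conditioning on overnight rain≠true:
Weight on sprinkler running=true, given the evidence: 0.64×0.06 = 0.038400
Denominator P(wet lawn | ¬overnight rain): 0.05×0.94 + 0.64×0.06 = 0.085400
P(sprinkler running | wet lawn, ¬overnight rain) = 0.038400/0.085400 ≈ 0.450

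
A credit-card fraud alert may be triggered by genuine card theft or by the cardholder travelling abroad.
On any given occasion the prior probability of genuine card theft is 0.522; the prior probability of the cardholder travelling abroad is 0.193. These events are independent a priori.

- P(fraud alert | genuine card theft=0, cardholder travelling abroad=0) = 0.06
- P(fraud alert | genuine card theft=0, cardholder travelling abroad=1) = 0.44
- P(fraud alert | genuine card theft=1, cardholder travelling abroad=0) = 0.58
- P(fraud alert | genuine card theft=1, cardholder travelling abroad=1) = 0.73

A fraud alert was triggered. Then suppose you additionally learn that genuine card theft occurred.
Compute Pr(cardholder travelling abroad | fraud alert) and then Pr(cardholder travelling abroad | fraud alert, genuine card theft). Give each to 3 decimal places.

P(fraud alert) = 0.06*0.478*0.807 + 0.44*0.478*0.193 + 0.58*0.522*0.807 + 0.73*0.522*0.193 = 0.023145 + 0.040592 + 0.244327 + 0.073545 = 0.381609
The cardholder travelling abroad-present share is 0.040592 + 0.073545 = 0.114137.
Hence the posterior is 0.114137/0.381609 ≈ 0.299.

Now also conditioning on genuine card theft=true:
P(fraud alert | genuine card theft) = 0.58·0.807 + 0.73·0.193 = 0.468060 + 0.140890 = 0.608950
The cardholder travelling abroad-present share is 0.73·0.193 = 0.140890.
P(cardholder travelling abroad | fraud alert, genuine card theft) = 0.140890 / 0.608950 ≈ 0.231
This is intercausal reasoning (explaining away): once genuine card theft accounts for the fraud alert, cardholder travelling abroad becomes less likely.

Pr(cardholder travelling abroad | fraud alert) ≈ 0.299; Pr(cardholder travelling abroad | fraud alert, genuine card theft) ≈ 0.231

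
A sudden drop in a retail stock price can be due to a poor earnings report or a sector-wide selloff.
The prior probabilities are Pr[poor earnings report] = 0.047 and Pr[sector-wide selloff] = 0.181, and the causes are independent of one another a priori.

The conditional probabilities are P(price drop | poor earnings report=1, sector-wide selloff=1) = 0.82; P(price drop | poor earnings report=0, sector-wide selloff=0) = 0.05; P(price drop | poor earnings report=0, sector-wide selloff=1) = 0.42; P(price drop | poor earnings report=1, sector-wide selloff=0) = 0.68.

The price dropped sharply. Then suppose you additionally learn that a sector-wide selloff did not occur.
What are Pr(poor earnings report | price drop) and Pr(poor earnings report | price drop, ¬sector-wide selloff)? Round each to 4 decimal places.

Pr(poor earnings report | price drop) ≈ 0.2292; Pr(poor earnings report | price drop, ¬sector-wide selloff) ≈ 0.4015

P(price drop) = 0.05·0.953·0.819 + 0.42·0.953·0.181 + 0.68·0.047·0.819 + 0.82·0.047·0.181 = 0.039025 + 0.072447 + 0.026175 + 0.006976 = 0.144623
Restricting to configurations with poor earnings report present: 0.026175 + 0.006976 = 0.033151.
P(poor earnings report | price drop) = 0.033151 / 0.144623 ≈ 0.2292

With the extra evidence:
Weight on poor earnings report=true, given the evidence: 0.68×0.047 = 0.031960
Denominator P(price drop | ¬sector-wide selloff): 0.05×0.953 + 0.68×0.047 = 0.079610
Posterior = 0.031960 / 0.079610 ≈ 0.4015
With sector-wide selloff excluded, poor earnings report must carry more of the explanatory weight for the price drop.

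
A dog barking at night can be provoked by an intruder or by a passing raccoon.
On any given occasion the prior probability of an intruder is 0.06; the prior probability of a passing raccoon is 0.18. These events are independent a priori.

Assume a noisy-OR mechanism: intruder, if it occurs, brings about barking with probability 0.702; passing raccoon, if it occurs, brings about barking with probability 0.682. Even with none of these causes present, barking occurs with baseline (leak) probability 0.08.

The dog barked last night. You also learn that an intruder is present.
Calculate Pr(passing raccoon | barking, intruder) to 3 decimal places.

Under noisy-OR, P(barking | causes) = 1 − (1−0.08)·∏(1−qᵢ) over the active causes.
By total probability over both values of passing raccoon:
  P(barking | intruder) = 0.72584*0.82 + 0.912817*0.18
        = 0.595189 + 0.164307 = 0.759496
The terms with passing raccoon present sum to 0.164307, so
  P(passing raccoon | barking, intruder) = 0.164307 / 0.759496 ≈ 0.216

Pr(passing raccoon | barking, intruder) ≈ 0.216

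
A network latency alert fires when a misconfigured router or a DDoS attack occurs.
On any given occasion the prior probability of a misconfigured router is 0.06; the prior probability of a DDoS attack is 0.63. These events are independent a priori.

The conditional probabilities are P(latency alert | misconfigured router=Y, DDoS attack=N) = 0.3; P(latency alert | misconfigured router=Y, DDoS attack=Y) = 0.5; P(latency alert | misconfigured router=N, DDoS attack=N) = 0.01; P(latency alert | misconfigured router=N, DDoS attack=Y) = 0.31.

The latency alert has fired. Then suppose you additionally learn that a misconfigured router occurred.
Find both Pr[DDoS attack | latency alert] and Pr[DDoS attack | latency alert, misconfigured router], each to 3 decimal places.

Pr[DDoS attack | latency alert] ≈ 0.952; Pr[DDoS attack | latency alert, misconfigured router] ≈ 0.739

By total probability over the 4 (misconfigured router, DDoS attack) configurations:
  P(latency alert) = 0.01×0.94×0.37 + 0.31×0.94×0.63 + 0.3×0.06×0.37 + 0.5×0.06×0.63
        = 0.003478 + 0.183582 + 0.006660 + 0.018900 = 0.212620
Keeping only the DDoS attack-present terms gives 0.202482, so
  P(DDoS attack | latency alert) = 0.202482 / 0.212620 ≈ 0.952

Now also conditioning on misconfigured router=true:
Weight on DDoS attack=true, given the evidence: 0.5×0.63 = 0.315000
Normalizer over all consistent configurations: 0.3×0.37 + 0.5×0.63 = 0.426000
Posterior = 0.315000 / 0.426000 ≈ 0.739
— misconfigured router explains away the evidence for DDoS attack.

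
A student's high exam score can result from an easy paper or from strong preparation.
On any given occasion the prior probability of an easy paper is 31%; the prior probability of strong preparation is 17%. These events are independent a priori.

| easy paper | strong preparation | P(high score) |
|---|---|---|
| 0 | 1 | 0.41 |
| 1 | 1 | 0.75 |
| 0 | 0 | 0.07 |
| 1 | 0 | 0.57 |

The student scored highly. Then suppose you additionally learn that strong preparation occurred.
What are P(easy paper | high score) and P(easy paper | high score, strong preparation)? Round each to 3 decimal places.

For the numerator, keep only easy paper=true terms: 0.146661 + 0.039525 = 0.186186
The normalizing constant is 0.07×0.69×0.83 + 0.41×0.69×0.17 + 0.57×0.31×0.83 + 0.75×0.31×0.17 = 0.274368
Posterior = 0.186186 / 0.274368 ≈ 0.679

Now condition on the additional information:
Numerator (weight on configurations with easy paper): 0.75×0.31 = 0.232500
Denominator P(high score | strong preparation): 0.41×0.69 + 0.75×0.31 = 0.515400
Posterior = 0.232500 / 0.515400 ≈ 0.451

P(easy paper | high score) ≈ 0.679; P(easy paper | high score, strong preparation) ≈ 0.451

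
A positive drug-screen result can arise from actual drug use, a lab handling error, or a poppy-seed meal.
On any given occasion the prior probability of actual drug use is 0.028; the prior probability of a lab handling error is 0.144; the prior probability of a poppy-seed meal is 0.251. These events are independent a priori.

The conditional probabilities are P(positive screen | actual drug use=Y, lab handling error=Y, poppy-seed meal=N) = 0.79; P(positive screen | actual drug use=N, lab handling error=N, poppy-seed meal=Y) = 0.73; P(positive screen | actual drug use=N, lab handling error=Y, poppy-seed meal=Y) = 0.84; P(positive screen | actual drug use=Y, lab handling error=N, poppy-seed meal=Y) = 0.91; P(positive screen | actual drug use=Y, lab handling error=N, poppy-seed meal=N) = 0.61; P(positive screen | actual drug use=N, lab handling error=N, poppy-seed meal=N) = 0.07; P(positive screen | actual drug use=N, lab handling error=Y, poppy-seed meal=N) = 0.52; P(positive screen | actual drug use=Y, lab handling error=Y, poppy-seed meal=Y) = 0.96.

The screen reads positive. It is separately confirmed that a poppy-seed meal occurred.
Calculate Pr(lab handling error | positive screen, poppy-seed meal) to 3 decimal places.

Pr(lab handling error | positive screen, poppy-seed meal) ≈ 0.162

For the numerator, keep only lab handling error=true terms: 0.117573 + 0.003871 = 0.121444
The normalizing constant is 0.73*0.972*0.856 + 0.84*0.972*0.144 + 0.91*0.028*0.856 + 0.96*0.028*0.144 = 0.750638
P(lab handling error | positive screen, poppy-seed meal) = 0.121444/0.750638 ≈ 0.162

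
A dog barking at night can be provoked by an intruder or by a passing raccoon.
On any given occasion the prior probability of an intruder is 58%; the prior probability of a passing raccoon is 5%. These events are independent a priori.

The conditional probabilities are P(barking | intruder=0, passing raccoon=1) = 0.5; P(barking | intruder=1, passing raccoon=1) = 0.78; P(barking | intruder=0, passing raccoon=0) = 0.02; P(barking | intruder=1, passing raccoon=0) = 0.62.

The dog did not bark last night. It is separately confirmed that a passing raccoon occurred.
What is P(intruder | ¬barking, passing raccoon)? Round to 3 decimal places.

P(intruder | ¬barking, passing raccoon) ≈ 0.378

Enumerate both values of intruder and weight by the priors:
  P(¬barking | passing raccoon) = 0.5*0.42 + 0.22*0.58
        = 0.210000 + 0.127600 = 0.337600
Configurations with intruder contribute 0.127600, so
  P(intruder | ¬barking, passing raccoon) = 0.127600 / 0.337600 ≈ 0.378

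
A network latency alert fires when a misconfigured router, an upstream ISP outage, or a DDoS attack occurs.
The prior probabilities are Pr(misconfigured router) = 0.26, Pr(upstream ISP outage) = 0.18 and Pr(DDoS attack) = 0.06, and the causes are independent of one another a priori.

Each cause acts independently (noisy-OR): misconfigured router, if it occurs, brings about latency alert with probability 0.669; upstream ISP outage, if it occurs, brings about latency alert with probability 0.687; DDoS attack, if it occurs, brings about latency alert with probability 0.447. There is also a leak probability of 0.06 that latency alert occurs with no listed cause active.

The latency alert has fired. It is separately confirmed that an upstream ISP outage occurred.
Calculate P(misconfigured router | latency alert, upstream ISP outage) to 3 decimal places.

Under noisy-OR, P(latency alert | causes) = 1 − (1−0.06)·∏(1−qᵢ) over the active causes.
P(latency alert | upstream ISP outage) = 0.70578·0.74·0.94 + 0.837296·0.74·0.06 + 0.902613·0.26·0.94 + 0.946145·0.26·0.06 = 0.490941 + 0.037176 + 0.220599 + 0.014760 = 0.763476
Of this, 0.235359 comes from 0.220599 + 0.014760 (the misconfigured router=true cases).
P(misconfigured router | latency alert, upstream ISP outage) = 0.235359 / 0.763476 ≈ 0.308

P(misconfigured router | latency alert, upstream ISP outage) ≈ 0.308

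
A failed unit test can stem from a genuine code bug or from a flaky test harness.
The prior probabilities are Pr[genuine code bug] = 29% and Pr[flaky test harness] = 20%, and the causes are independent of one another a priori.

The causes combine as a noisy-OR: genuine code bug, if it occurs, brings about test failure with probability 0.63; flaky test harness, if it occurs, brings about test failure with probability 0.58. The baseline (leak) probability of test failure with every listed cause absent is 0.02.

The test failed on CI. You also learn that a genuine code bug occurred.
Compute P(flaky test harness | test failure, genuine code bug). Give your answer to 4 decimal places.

P(flaky test harness | test failure, genuine code bug) ≈ 0.2495

Under noisy-OR, P(test failure | causes) = 1 − (1−0.02)·∏(1−qᵢ) over the active causes.
By total probability over both values of flaky test harness:
  P(test failure | genuine code bug) = 0.6374·0.8 + 0.847708·0.2
        = 0.509920 + 0.169542 = 0.679462
The terms with flaky test harness present sum to 0.169542, so
  P(flaky test harness | test failure, genuine code bug) = 0.169542 / 0.679462 ≈ 0.2495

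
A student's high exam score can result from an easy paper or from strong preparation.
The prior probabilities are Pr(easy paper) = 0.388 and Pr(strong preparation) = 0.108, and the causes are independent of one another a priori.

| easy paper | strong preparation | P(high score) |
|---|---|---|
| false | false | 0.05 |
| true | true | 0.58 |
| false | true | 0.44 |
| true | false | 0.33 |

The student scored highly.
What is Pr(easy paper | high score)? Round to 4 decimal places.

P(high score) = 0.05*0.612*0.892 + 0.44*0.612*0.108 + 0.33*0.388*0.892 + 0.58*0.388*0.108 = 0.027295 + 0.029082 + 0.114212 + 0.024304 = 0.194893
The easy paper-present share is 0.114212 + 0.024304 = 0.138516.
Hence the posterior is 0.138516/0.194893 ≈ 0.7107.

Pr(easy paper | high score) ≈ 0.7107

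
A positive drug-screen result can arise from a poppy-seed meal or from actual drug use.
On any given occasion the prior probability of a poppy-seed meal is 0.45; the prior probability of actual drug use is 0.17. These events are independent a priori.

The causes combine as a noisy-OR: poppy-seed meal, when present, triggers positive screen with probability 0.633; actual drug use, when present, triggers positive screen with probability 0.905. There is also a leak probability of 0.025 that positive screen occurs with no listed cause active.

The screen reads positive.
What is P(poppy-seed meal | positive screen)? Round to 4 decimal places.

P(poppy-seed meal | positive screen) ≈ 0.7652

Under noisy-OR, P(positive screen | causes) = 1 − (1−0.025)·∏(1−qᵢ) over the active causes.
By total probability over the 4 (poppy-seed meal, actual drug use) configurations:
  P(positive screen) = 0.025*0.55*0.83 + 0.907375*0.55*0.17 + 0.642175*0.45*0.83 + 0.966007*0.45*0.17
        = 0.011413 + 0.084840 + 0.239852 + 0.073900 = 0.410005
Keeping only the poppy-seed meal-present terms gives 0.313752, so
  P(poppy-seed meal | positive screen) = 0.313752 / 0.410005 ≈ 0.7652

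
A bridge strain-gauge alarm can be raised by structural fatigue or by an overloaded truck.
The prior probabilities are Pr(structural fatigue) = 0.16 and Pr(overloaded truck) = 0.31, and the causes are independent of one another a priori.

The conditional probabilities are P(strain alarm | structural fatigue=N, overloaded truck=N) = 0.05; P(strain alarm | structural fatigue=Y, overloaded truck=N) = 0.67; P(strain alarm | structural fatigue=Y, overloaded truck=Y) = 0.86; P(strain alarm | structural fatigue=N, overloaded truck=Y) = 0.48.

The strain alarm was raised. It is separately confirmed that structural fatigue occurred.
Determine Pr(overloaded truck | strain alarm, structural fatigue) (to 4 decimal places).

P(strain alarm | structural fatigue) = 0.67·0.69 + 0.86·0.31 = 0.462300 + 0.266600 = 0.728900
Restricting to configurations with overloaded truck present: 0.86·0.31 = 0.266600.
P(overloaded truck | strain alarm, structural fatigue) = 0.266600 / 0.728900 ≈ 0.3658

Pr(overloaded truck | strain alarm, structural fatigue) ≈ 0.3658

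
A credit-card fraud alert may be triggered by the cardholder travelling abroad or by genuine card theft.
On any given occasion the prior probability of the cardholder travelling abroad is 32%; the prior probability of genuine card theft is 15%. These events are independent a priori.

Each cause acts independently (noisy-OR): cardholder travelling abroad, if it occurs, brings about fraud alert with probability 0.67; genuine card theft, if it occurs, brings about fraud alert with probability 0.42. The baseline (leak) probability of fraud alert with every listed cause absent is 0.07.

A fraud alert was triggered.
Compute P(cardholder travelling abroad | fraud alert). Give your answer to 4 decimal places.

P(cardholder travelling abroad | fraud alert) ≈ 0.7228

Under noisy-OR, P(fraud alert | causes) = 1 − (1−0.07)·∏(1−qᵢ) over the active causes.
P(fraud alert) = 0.07×0.68×0.85 + 0.4606×0.68×0.15 + 0.6931×0.32×0.85 + 0.821998×0.32×0.15 = 0.040460 + 0.046981 + 0.188523 + 0.039456 = 0.315420
Restricting to configurations with cardholder travelling abroad present: 0.188523 + 0.039456 = 0.227979.
So P(cardholder travelling abroad | fraud alert) = 0.227979/0.315420 ≈ 0.7228.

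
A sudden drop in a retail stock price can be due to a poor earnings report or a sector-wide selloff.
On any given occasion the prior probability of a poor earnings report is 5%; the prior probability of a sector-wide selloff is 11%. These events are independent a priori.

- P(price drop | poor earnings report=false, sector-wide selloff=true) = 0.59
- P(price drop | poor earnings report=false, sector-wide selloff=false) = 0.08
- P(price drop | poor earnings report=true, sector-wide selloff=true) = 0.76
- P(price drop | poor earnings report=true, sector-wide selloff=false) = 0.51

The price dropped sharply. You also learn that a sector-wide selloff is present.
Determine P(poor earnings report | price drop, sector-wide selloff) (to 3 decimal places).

Sum P(price drop|·) weighted by the priors over both values of poor earnings report:
  P(price drop | sector-wide selloff) = 0.59×0.95 + 0.76×0.05
        = 0.560500 + 0.038000 = 0.598500
Keeping only the poor earnings report-present terms gives 0.038000, so
  P(poor earnings report | price drop, sector-wide selloff) = 0.038000 / 0.598500 ≈ 0.063

P(poor earnings report | price drop, sector-wide selloff) ≈ 0.063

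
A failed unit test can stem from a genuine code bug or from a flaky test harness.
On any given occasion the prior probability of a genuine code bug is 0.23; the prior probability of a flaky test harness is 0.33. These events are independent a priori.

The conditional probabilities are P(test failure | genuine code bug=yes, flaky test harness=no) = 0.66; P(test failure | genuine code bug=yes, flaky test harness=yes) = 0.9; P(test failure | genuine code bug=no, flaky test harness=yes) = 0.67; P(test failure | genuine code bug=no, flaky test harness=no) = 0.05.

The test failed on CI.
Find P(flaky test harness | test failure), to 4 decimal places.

For the numerator, keep only flaky test harness=true terms: 0.170247 + 0.068310 = 0.238557
Normalizer over all consistent configurations: 0.05·0.77·0.67 + 0.67·0.77·0.33 + 0.66·0.23·0.67 + 0.9·0.23·0.33 = 0.366058
Posterior = 0.238557 / 0.366058 ≈ 0.6517

P(flaky test harness | test failure) ≈ 0.6517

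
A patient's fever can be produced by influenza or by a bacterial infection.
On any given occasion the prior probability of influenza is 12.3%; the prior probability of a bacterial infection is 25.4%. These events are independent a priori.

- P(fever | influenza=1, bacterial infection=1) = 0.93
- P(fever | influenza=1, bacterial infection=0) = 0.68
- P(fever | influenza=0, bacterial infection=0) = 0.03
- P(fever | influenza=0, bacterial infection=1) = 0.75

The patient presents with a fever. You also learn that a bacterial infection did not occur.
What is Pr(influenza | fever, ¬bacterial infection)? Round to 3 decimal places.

Pr(influenza | fever, ¬bacterial infection) ≈ 0.761

P(fever | ¬bacterial infection) = 0.03×0.877 + 0.68×0.123 = 0.026310 + 0.083640 = 0.109950
Restricting to configurations with influenza present: 0.68×0.123 = 0.083640.
Hence the posterior is 0.083640/0.109950 ≈ 0.761.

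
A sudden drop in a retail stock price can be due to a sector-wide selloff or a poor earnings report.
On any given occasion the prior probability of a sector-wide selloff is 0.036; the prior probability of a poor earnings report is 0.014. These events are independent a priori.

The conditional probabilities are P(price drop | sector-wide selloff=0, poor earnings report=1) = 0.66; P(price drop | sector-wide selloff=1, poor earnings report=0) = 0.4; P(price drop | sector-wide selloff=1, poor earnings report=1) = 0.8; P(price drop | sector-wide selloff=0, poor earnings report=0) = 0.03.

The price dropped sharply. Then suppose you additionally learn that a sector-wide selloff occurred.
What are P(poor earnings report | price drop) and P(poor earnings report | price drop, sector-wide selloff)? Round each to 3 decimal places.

Sum P(price drop|·) weighted by the priors over the 4 (sector-wide selloff, poor earnings report) configurations:
  P(price drop) = 0.03×0.964×0.986 + 0.66×0.964×0.014 + 0.4×0.036×0.986 + 0.8×0.036×0.014
        = 0.028515 + 0.008907 + 0.014198 + 0.000403 = 0.052023
The terms with poor earnings report present sum to 0.009310, so
  P(poor earnings report | price drop) = 0.009310 / 0.052023 ≈ 0.179

Now condition on the additional information:
P(price drop | sector-wide selloff) = 0.4·0.986 + 0.8·0.014 = 0.394400 + 0.011200 = 0.405600
Of this, 0.011200 comes from 0.8·0.014 (the poor earnings report=true cases).
So P(poor earnings report | price drop, sector-wide selloff) = 0.011200/0.405600 ≈ 0.028.
This is intercausal reasoning (explaining away): once sector-wide selloff accounts for the price drop, poor earnings report becomes less likely.

P(poor earnings report | price drop) ≈ 0.179; P(poor earnings report | price drop, sector-wide selloff) ≈ 0.028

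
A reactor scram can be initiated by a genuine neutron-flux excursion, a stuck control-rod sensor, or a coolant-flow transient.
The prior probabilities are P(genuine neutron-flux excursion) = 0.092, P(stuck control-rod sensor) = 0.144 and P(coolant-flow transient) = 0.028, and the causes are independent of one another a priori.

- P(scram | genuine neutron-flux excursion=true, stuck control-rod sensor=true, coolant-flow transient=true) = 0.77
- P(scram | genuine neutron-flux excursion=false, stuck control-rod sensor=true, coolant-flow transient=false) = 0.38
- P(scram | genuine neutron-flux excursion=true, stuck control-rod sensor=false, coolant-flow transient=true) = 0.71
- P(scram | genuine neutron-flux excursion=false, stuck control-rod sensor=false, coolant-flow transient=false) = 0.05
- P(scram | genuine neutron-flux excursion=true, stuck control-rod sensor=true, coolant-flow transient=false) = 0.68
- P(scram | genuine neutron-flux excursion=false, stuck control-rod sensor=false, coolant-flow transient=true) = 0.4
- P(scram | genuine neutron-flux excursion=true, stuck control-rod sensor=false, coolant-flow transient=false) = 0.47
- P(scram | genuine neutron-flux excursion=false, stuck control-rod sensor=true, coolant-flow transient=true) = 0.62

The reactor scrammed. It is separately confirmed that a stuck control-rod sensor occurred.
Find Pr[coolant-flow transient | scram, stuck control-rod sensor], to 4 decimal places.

P(scram | stuck control-rod sensor) = 0.38·0.908·0.972 + 0.62·0.908·0.028 + 0.68·0.092·0.972 + 0.77·0.092·0.028 = 0.335379 + 0.015763 + 0.060808 + 0.001984 = 0.413934
Of this, 0.017747 comes from 0.015763 + 0.001984 (the coolant-flow transient=true cases).
So P(coolant-flow transient | scram, stuck control-rod sensor) = 0.017747/0.413934 ≈ 0.0429.

Pr[coolant-flow transient | scram, stuck control-rod sensor] ≈ 0.0429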